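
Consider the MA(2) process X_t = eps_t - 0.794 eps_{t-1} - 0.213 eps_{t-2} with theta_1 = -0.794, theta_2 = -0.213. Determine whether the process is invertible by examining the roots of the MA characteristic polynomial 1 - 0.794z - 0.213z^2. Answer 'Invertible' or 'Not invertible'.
\text{Not invertible}

The MA(q) characteristic polynomial is P(z) = 1 - 0.794z - 0.213z^2.
Invertibility requires all roots to lie outside the unit circle, i.e. |z| > 1 for every root.
Set 1 + (-0.794) z + (-0.213) z^2 = 0, i.e. a z^2 + b z + c = 0 with a = -0.213, b = -0.794, c = 1.
Discriminant D = b^2 - 4ac = (-0.794)^2 - 4*(-0.213)*1 = 0.630436 - (-0.852) = 1.482436.
D >= 0, so the roots are real: z = (-b +/- sqrt(D)) / (2a) = (0.794 +/- 1.217553) / (-0.426).
  z_1 = (0.794 + 1.217553) / (-0.426) = -4.722,   |z_1| = 4.722.
  z_2 = (0.794 - 1.217553) / (-0.426) = 0.9943,   |z_2| = 0.9943.
Moduli of all roots: 4.7220, 0.9943.
All moduli strictly greater than 1? No.
Verdict: Not invertible.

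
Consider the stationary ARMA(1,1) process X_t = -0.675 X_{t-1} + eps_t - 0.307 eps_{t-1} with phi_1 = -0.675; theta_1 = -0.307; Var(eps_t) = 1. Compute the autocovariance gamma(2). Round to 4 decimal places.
\gamma(2) = 1.4700

Multiply the model equation by X_{t-k} and take expectations. With theta_0 = psi_0 = 1 and psi_j the MA(infinity) weights, this gives
  gamma(k) - sum_i phi_i gamma(k-i) = c_k,
  c_k = sigma^2 * sum_{j=k..q} theta_j psi_{j-k}   (c_k = 0 for k > q),
using gamma(-m) = gamma(m).
psi-weights needed (psi_j = theta_j + sum_i phi_i psi_{j-i}):
  psi_1 = theta_1 + phi_1 = -0.307 + (-0.675) = -0.982
Right-hand sides:
  c_0 = sigma^2 (1 + theta_1 psi_1) = 1 * (1 + (-0.307)(-0.982)) = 1 * 1.301474 = 1.301474
  c_1 = sigma^2 theta_1 = 1 * (-0.307) = -0.307
  c_2 = 0
Equations for k = 0 and k = 1 (AR order 1):
  gamma(0) = phi_1 gamma(1) + c_0
  gamma(1) = phi_1 gamma(0) + c_1
Substituting the second into the first: gamma(0) (1 - phi_1^2) = c_0 + phi_1 c_1, so
  gamma(0) = (c_0 + phi_1 c_1) / (1 - phi_1^2) = (1.301474 + (-0.675)(-0.307)) / (1 - (-0.675)^2) = 1.508699 / 0.544375 = 2.771433.
  gamma(1) = phi_1 gamma(0) + c_1 = (-0.675)(2.771433) + (-0.307) = -2.177717.
For k = 2 (> q): gamma(2) = phi_1 gamma(1) = (-0.675)(-2.177717) = 1.469959.
Therefore gamma(2) = 1.4700 (to 4 decimal places).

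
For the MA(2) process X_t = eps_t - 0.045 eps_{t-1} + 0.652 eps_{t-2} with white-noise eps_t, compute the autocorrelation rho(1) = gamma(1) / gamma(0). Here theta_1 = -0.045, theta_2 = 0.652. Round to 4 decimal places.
\rho(1) = -0.0521

For an MA(q) process with theta_0 = 1, the autocovariance is
  gamma(k) = sigma^2 * sum_{i=0..q-k} theta_i * theta_{i+k},
and rho(k) = gamma(k) / gamma(0). Sigma^2 cancels.
  numerator   = (1)*(-0.045) + (-0.045)*(0.652) = -0.07434.
  denominator = (1)^2 + (-0.045)^2 + (0.652)^2 = 1.427129.
  rho(1) = -0.07434 / 1.427129 = -0.0521.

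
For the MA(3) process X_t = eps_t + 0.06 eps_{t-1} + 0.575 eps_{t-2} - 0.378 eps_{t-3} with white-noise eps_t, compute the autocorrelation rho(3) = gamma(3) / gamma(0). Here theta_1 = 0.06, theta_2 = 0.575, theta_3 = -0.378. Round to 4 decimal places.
\rho(3) = -0.2559

For an MA(q) process with theta_0 = 1, the autocovariance is
  gamma(k) = sigma^2 * sum_{i=0..q-k} theta_i * theta_{i+k},
and rho(k) = gamma(k) / gamma(0). Sigma^2 cancels.
  numerator   = (1)*(-0.378) = -0.378.
  denominator = (1)^2 + (0.06)^2 + (0.575)^2 + (-0.378)^2 = 1.477109.
  rho(3) = -0.378 / 1.477109 = -0.2559.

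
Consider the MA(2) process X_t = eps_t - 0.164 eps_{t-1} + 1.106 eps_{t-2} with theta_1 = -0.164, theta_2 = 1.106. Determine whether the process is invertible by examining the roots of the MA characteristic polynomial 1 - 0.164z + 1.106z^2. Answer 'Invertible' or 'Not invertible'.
\text{Not invertible}

The MA(q) characteristic polynomial is P(z) = 1 - 0.164z + 1.106z^2.
Invertibility requires all roots to lie outside the unit circle, i.e. |z| > 1 for every root.
Set 1 + (-0.164) z + (1.106) z^2 = 0, i.e. a z^2 + b z + c = 0 with a = 1.106, b = -0.164, c = 1.
Discriminant D = b^2 - 4ac = (-0.164)^2 - 4*(1.106)*1 = 0.026896 - (4.424) = -4.397104.
D < 0, so the roots are the complex-conjugate pair z = (-b +/- i sqrt(-D)) / (2a) = 0.0741 +/- 0.948i.
For a conjugate pair |z|^2 = z * conj(z) = (product of roots) = c/a = 1/(1.106) = 0.904159, so |z| = sqrt(0.904159) = 0.9509 for both roots.
Moduli of all roots: 0.9509, 0.9509.
All moduli strictly greater than 1? No.
Verdict: Not invertible.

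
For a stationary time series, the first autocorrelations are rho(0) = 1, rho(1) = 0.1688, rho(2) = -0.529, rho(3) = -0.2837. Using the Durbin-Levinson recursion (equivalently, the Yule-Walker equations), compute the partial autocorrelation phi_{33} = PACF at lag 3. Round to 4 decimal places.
\phi_{33} = -0.0711

The PACF at lag k is phi_{kk}, the last component of the solution
to the Yule-Walker system G_k phi = r_k where
  (G_k)_{ij} = rho(|i - j|), (r_k)_i = rho(i), i,j = 1..k.
Equivalently, Durbin-Levinson gives phi_{kk} iteratively:
  phi_{11} = rho(1)
  phi_{kk} = [rho(k) - sum_{j=1..k-1} phi_{k-1,j} rho(k-j)]
            / [1 - sum_{j=1..k-1} phi_{k-1,j} rho(j)],
  phi_{k,j} = phi_{k-1,j} - phi_{kk} phi_{k-1,k-j},  j = 1..k-1.
Step k = 1:
  phi_11 = rho(1) = 0.1688.
Step k = 2:
  phi_22 = [rho(2) - phi_11 rho(1)] / [1 - phi_11 rho(1)] = [-0.529 - (0.1688)(0.1688)] / [1 - (0.1688)(0.1688)]
         = -0.55749344 / 0.97150656 = -0.573844.
  Update: phi_21 = phi_11 - phi_22 phi_11 = 0.1688 - (-0.573844)(0.1688) = 0.265665.
Step k = 3:
  phi_33 = [rho(3) - phi_21 rho(2) - phi_22 rho(1)] / [1 - phi_21 rho(1) - phi_22 rho(2)]
    numerator   = -0.2837 - (0.265665)(-0.529) - (-0.573844)(0.1688) = -0.04629836
    denominator = 1 - (0.265665)(0.1688) - (-0.573844)(-0.529) = 0.65159216
  phi_33 = -0.04629836 / 0.65159216 = -0.0711.
Therefore phi_{33} = -0.0711.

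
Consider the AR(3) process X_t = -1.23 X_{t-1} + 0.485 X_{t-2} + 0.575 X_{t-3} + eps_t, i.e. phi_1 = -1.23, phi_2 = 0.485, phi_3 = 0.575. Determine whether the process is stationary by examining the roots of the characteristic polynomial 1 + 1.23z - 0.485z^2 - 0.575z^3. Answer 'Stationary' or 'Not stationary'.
\text{Not stationary}

The AR(p) characteristic polynomial is P(z) = 1 + 1.23z - 0.485z^2 - 0.575z^3.
Stationarity requires all roots to lie outside the unit circle, i.e. |z| > 1 for every root.
Degree 3: look for a simple real root z0 first, then factor out (1 - z/z0) and solve the remaining quadratic.
Testing z0 = -0.8: P(-0.8) = 1 + (1.23)(-0.8) + (-0.485)(-0.8)^2 + (-0.575)(-0.8)^3
  = 1 + (-0.984) + (-0.3104) + (0.2944) = 0.  So z_0 = -0.8 is a root, |z_0| = 0.8.
Divide out the factor (1 + 1.25 z) = (1 - z/z0) (since 1/z0 = -1.25):
  P(z) = (1 + 1.25 z)(1 + (-0.02) z + (-0.46) z^2)
  [check: z-coef -0.02 - (-1.25) = 1.23; z^2-coef -0.46 - (-1.25)(-0.02) = -0.485; z^3-coef -(-1.25)(-0.46) = -0.575.]
Remaining roots from the quadratic factor 1 + (-0.02) z + (-0.46) z^2:
  Set 1 + (-0.02) z + (-0.46) z^2 = 0, i.e. a z^2 + b z + c = 0 with a = -0.46, b = -0.02, c = 1.
  Discriminant D = b^2 - 4ac = (-0.02)^2 - 4*(-0.46)*1 = 0.0004 - (-1.84) = 1.8404.
  D >= 0, so the roots are real: z = (-b +/- sqrt(D)) / (2a) = (0.02 +/- 1.356613) / (-0.92).
    z_1 = (0.02 + 1.356613) / (-0.92) = -1.4963,   |z_1| = 1.4963.
    z_2 = (0.02 - 1.356613) / (-0.92) = 1.4528,   |z_2| = 1.4528.
Moduli of all roots: 0.8000, 1.4963, 1.4528.
All moduli strictly greater than 1? No.
Verdict: Not stationary.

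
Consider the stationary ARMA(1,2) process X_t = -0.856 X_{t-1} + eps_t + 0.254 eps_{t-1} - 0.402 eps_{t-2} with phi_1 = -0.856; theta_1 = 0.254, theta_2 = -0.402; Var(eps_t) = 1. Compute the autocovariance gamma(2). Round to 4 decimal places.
\gamma(2) = 0.2069

Multiply the model equation by X_{t-k} and take expectations. With theta_0 = psi_0 = 1 and psi_j the MA(infinity) weights, this gives
  gamma(k) - sum_i phi_i gamma(k-i) = c_k,
  c_k = sigma^2 * sum_{j=k..q} theta_j psi_{j-k}   (c_k = 0 for k > q),
using gamma(-m) = gamma(m).
psi-weights needed (psi_j = theta_j + sum_i phi_i psi_{j-i}):
  psi_1 = theta_1 + phi_1 = 0.254 + (-0.856) = -0.602
  psi_2 = theta_2 + phi_1 psi_1 = -0.402 + (-0.856)(-0.602) = 0.113312
Right-hand sides:
  c_0 = sigma^2 (1 + theta_1 psi_1 + theta_2 psi_2) = 1 * (1 + (0.254)(-0.602) + (-0.402)(0.113312)) = 1 * 0.801541 = 0.801541
  c_1 = sigma^2 (theta_1 + theta_2 psi_1) = 1 * (0.254 + (-0.402)(-0.602)) = 0.496004
  c_2 = sigma^2 theta_2 = 1 * (-0.402) = -0.402
Equations for k = 0 and k = 1 (AR order 1):
  gamma(0) = phi_1 gamma(1) + c_0
  gamma(1) = phi_1 gamma(0) + c_1
Substituting the second into the first: gamma(0) (1 - phi_1^2) = c_0 + phi_1 c_1, so
  gamma(0) = (c_0 + phi_1 c_1) / (1 - phi_1^2) = (0.801541 + (-0.856)(0.496004)) / (1 - (-0.856)^2) = 0.376961 / 0.267264 = 1.410445.
  gamma(1) = phi_1 gamma(0) + c_1 = (-0.856)(1.410445) + (0.496004) = -0.711337.
For k = 2: gamma(2) = phi_1 gamma(1) + c_2
  = (-0.856)(-0.711337) + (-0.402) = 0.206904.
Therefore gamma(2) = 0.2069 (to 4 decimal places).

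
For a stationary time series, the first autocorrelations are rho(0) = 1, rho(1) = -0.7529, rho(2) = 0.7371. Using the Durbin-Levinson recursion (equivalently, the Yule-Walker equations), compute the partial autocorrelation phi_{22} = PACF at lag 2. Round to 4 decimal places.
\phi_{22} = 0.3930

The PACF at lag k is phi_{kk}, the last component of the solution
to the Yule-Walker system G_k phi = r_k where
  (G_k)_{ij} = rho(|i - j|), (r_k)_i = rho(i), i,j = 1..k.
Equivalently, Durbin-Levinson gives phi_{kk} iteratively:
  phi_{11} = rho(1)
  phi_{kk} = [rho(k) - sum_{j=1..k-1} phi_{k-1,j} rho(k-j)]
            / [1 - sum_{j=1..k-1} phi_{k-1,j} rho(j)],
  phi_{k,j} = phi_{k-1,j} - phi_{kk} phi_{k-1,k-j},  j = 1..k-1.
Step k = 1:
  phi_11 = rho(1) = -0.7529.
Step k = 2:
  phi_22 = [rho(2) - phi_11 rho(1)] / [1 - phi_11 rho(1)] = [0.7371 - (-0.7529)(-0.7529)] / [1 - (-0.7529)(-0.7529)]
         = 0.17024159 / 0.43314159 = 0.393.
Therefore phi_{22} = 0.3930.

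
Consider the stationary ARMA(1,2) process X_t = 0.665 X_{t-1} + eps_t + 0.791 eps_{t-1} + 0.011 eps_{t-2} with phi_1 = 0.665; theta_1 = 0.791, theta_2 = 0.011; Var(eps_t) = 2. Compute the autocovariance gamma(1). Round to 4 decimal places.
\gamma(1) = 8.0500

Multiply the model equation by X_{t-k} and take expectations. With theta_0 = psi_0 = 1 and psi_j the MA(infinity) weights, this gives
  gamma(k) - sum_i phi_i gamma(k-i) = c_k,
  c_k = sigma^2 * sum_{j=k..q} theta_j psi_{j-k}   (c_k = 0 for k > q),
using gamma(-m) = gamma(m).
psi-weights needed (psi_j = theta_j + sum_i phi_i psi_{j-i}):
  psi_1 = theta_1 + phi_1 = 0.791 + (0.665) = 1.456
  psi_2 = theta_2 + phi_1 psi_1 = 0.011 + (0.665)(1.456) = 0.97924
Right-hand sides:
  c_0 = sigma^2 (1 + theta_1 psi_1 + theta_2 psi_2) = 2 * (1 + (0.791)(1.456) + (0.011)(0.97924)) = 2 * 2.162468 = 4.324935
  c_1 = sigma^2 (theta_1 + theta_2 psi_1) = 2 * (0.791 + (0.011)(1.456)) = 1.614032
  c_2 = sigma^2 theta_2 = 2 * (0.011) = 0.022
Equations for k = 0 and k = 1 (AR order 1):
  gamma(0) = phi_1 gamma(1) + c_0
  gamma(1) = phi_1 gamma(0) + c_1
Substituting the second into the first: gamma(0) (1 - phi_1^2) = c_0 + phi_1 c_1, so
  gamma(0) = (c_0 + phi_1 c_1) / (1 - phi_1^2) = (4.324935 + (0.665)(1.614032)) / (1 - (0.665)^2) = 5.398267 / 0.557775 = 9.678215.
  gamma(1) = phi_1 gamma(0) + c_1 = (0.665)(9.678215) + (1.614032) = 8.050045.
Therefore gamma(1) = 8.0500 (to 4 decimal places).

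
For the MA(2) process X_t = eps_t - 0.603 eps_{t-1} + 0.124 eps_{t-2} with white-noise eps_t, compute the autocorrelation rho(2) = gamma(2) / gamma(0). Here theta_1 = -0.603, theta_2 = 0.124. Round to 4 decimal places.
\rho(2) = 0.0899

For an MA(q) process with theta_0 = 1, the autocovariance is
  gamma(k) = sigma^2 * sum_{i=0..q-k} theta_i * theta_{i+k},
and rho(k) = gamma(k) / gamma(0). Sigma^2 cancels.
  numerator   = (1)*(0.124) = 0.124.
  denominator = (1)^2 + (-0.603)^2 + (0.124)^2 = 1.378985.
  rho(2) = 0.124 / 1.378985 = 0.0899.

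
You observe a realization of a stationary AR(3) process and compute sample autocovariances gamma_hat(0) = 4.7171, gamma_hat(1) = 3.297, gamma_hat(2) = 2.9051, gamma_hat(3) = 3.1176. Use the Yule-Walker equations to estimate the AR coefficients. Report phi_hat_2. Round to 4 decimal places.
\hat\phi_{2} = 0.0700

The Yule-Walker equations for an AR(p) process read, in matrix form,
  Gamma_p phi = r_p,   with   (Gamma_p)_{ij} = gamma(|i - j|),
                       (r_p)_i = gamma(i),   i,j = 1..p.
Substitute the sample gammas (Toeplitz matrix and right-hand side of size 3):
  Gamma_p = [[4.7171, 3.297, 2.9051], [3.297, 4.7171, 3.297], [2.9051, 3.297, 4.7171]]
  r_p     = [3.297, 2.9051, 3.1176]
Written out (R1..R3):
  (R1) 4.7171 phi_1 + 3.297 phi_2 + 2.9051 phi_3 = 3.297
  (R2) 3.297 phi_1 + 4.7171 phi_2 + 3.297 phi_3 = 2.9051
  (R3) 2.9051 phi_1 + 3.297 phi_2 + 4.7171 phi_3 = 3.1176
Gaussian elimination:
  R2 <- R2 - (3.297/4.7171) R1 = R2 - (0.698946) R1:  2.412674 phi_2 + 1.266491 phi_3 = 0.600674
  R3 <- R3 - (2.9051/4.7171) R1 = R3 - (0.615866) R1:  1.266491 phi_2 + 2.927949 phi_3 = 1.087091
  R3 <- R3 - (1.266491/2.412674) R2 = R3 - (0.524932) R2:  2.263126 phi_3 = 0.771778
Back-substitution:
  phi_hat_3 = 0.771778 / 2.263126 = 0.341023
  phi_hat_2 = (0.600674 - (1.266491)(0.341023)) / 2.412674 = 0.069952
  phi_hat_1 = (3.297 - (3.297)(0.069952) - (2.9051)(0.341023)) / 4.7171 = 0.440029
So phi_hat = [0.4400, 0.0700, 0.3410].
Therefore phi_hat_2 = 0.0700.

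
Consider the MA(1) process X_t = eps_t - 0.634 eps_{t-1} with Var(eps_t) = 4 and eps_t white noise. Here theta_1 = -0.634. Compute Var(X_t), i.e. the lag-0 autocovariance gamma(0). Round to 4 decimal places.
\gamma(0) = 5.6078

For an MA(q) process X_t = eps_t + sum_i theta_i eps_{t-i} with
Var(eps_t) = sigma^2, the variance is
  gamma(0) = sigma^2 * (1 + sum_i theta_i^2).
  sum_i theta_i^2 = (-0.634)^2 = 0.401956.
  gamma(0) = 4 * (1 + 0.401956) = 4 * 1.401956 = 5.607824, which rounds to 5.6078.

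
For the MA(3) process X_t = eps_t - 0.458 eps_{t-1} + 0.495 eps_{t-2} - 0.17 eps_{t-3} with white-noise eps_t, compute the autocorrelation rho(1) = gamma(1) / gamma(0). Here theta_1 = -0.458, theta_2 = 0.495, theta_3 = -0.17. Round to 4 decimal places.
\rho(1) = -0.5182

For an MA(q) process with theta_0 = 1, the autocovariance is
  gamma(k) = sigma^2 * sum_{i=0..q-k} theta_i * theta_{i+k},
and rho(k) = gamma(k) / gamma(0). Sigma^2 cancels.
  numerator   = (1)*(-0.458) + (-0.458)*(0.495) + (0.495)*(-0.17) = -0.76886.
  denominator = (1)^2 + (-0.458)^2 + (0.495)^2 + (-0.17)^2 = 1.483689.
  rho(1) = -0.76886 / 1.483689 = -0.5182.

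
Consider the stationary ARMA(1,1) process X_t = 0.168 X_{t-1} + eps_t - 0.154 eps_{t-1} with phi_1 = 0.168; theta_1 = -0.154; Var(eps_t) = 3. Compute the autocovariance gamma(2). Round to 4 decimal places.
\gamma(2) = 0.0071

Multiply the model equation by X_{t-k} and take expectations. With theta_0 = psi_0 = 1 and psi_j the MA(infinity) weights, this gives
  gamma(k) - sum_i phi_i gamma(k-i) = c_k,
  c_k = sigma^2 * sum_{j=k..q} theta_j psi_{j-k}   (c_k = 0 for k > q),
using gamma(-m) = gamma(m).
psi-weights needed (psi_j = theta_j + sum_i phi_i psi_{j-i}):
  psi_1 = theta_1 + phi_1 = -0.154 + (0.168) = 0.014
Right-hand sides:
  c_0 = sigma^2 (1 + theta_1 psi_1) = 3 * (1 + (-0.154)(0.014)) = 3 * 0.997844 = 2.993532
  c_1 = sigma^2 theta_1 = 3 * (-0.154) = -0.462
  c_2 = 0
Equations for k = 0 and k = 1 (AR order 1):
  gamma(0) = phi_1 gamma(1) + c_0
  gamma(1) = phi_1 gamma(0) + c_1
Substituting the second into the first: gamma(0) (1 - phi_1^2) = c_0 + phi_1 c_1, so
  gamma(0) = (c_0 + phi_1 c_1) / (1 - phi_1^2) = (2.993532 + (0.168)(-0.462)) / (1 - (0.168)^2) = 2.915916 / 0.971776 = 3.000605.
  gamma(1) = phi_1 gamma(0) + c_1 = (0.168)(3.000605) + (-0.462) = 0.042102.
For k = 2 (> q): gamma(2) = phi_1 gamma(1) = (0.168)(0.042102) = 0.007073.
Therefore gamma(2) = 0.0071 (to 4 decimal places).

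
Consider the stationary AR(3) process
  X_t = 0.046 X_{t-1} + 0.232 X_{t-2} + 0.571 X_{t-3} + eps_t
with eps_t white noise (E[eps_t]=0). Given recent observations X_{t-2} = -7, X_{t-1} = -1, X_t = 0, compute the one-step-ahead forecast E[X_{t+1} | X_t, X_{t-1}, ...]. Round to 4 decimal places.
E[X_{t+1} \mid \mathcal F_t] = -4.2290

For an AR(p) model X_t = c + sum_i phi_i X_{t-i} + eps_t, the
one-step-ahead conditional mean is
  E[X_{t+1} | X_t, ...] = c + sum_i phi_i X_{t+1-i}.
Substitute known values:
  E[X_{t+1} | ...] = (0.046) * (0) + (0.232) * (-1) + (0.571) * (-7)
                   = -4.2290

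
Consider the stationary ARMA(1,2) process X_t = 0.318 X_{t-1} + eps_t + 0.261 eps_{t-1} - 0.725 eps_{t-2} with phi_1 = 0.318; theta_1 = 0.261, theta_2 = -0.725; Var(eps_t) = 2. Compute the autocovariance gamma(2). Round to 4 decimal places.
\gamma(2) = -1.2151

Multiply the model equation by X_{t-k} and take expectations. With theta_0 = psi_0 = 1 and psi_j the MA(infinity) weights, this gives
  gamma(k) - sum_i phi_i gamma(k-i) = c_k,
  c_k = sigma^2 * sum_{j=k..q} theta_j psi_{j-k}   (c_k = 0 for k > q),
using gamma(-m) = gamma(m).
psi-weights needed (psi_j = theta_j + sum_i phi_i psi_{j-i}):
  psi_1 = theta_1 + phi_1 = 0.261 + (0.318) = 0.579
  psi_2 = theta_2 + phi_1 psi_1 = -0.725 + (0.318)(0.579) = -0.540878
Right-hand sides:
  c_0 = sigma^2 (1 + theta_1 psi_1 + theta_2 psi_2) = 2 * (1 + (0.261)(0.579) + (-0.725)(-0.540878)) = 2 * 1.543256 = 3.086511
  c_1 = sigma^2 (theta_1 + theta_2 psi_1) = 2 * (0.261 + (-0.725)(0.579)) = -0.31755
  c_2 = sigma^2 theta_2 = 2 * (-0.725) = -1.45
Equations for k = 0 and k = 1 (AR order 1):
  gamma(0) = phi_1 gamma(1) + c_0
  gamma(1) = phi_1 gamma(0) + c_1
Substituting the second into the first: gamma(0) (1 - phi_1^2) = c_0 + phi_1 c_1, so
  gamma(0) = (c_0 + phi_1 c_1) / (1 - phi_1^2) = (3.086511 + (0.318)(-0.31755)) / (1 - (0.318)^2) = 2.98553 / 0.898876 = 3.321404.
  gamma(1) = phi_1 gamma(0) + c_1 = (0.318)(3.321404) + (-0.31755) = 0.738656.
For k = 2: gamma(2) = phi_1 gamma(1) + c_2
  = (0.318)(0.738656) + (-1.45) = -1.215107.
Therefore gamma(2) = -1.2151 (to 4 decimal places).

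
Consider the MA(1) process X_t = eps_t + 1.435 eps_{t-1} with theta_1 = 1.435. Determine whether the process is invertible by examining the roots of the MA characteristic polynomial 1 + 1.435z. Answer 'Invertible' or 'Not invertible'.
\text{Not invertible}

The MA(q) characteristic polynomial is P(z) = 1 + 1.435z.
Invertibility requires all roots to lie outside the unit circle, i.e. |z| > 1 for every root.
This is linear in z: 1 + (1.435) z = 0  =>  z = -1/(1.435) = -0.696864,  |z| = 0.696864.
Moduli of all roots: 0.6969.
All moduli strictly greater than 1? No.
Verdict: Not invertible.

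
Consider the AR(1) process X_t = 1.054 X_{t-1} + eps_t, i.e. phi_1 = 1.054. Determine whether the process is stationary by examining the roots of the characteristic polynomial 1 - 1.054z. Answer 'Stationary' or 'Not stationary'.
\text{Not stationary}

The AR(p) characteristic polynomial is P(z) = 1 - 1.054z.
Stationarity requires all roots to lie outside the unit circle, i.e. |z| > 1 for every root.
This is linear in z: 1 + (-1.054) z = 0  =>  z = -1/(-1.054) = 0.948767,  |z| = 0.948767.
Moduli of all roots: 0.9488.
All moduli strictly greater than 1? No.
Verdict: Not stationary.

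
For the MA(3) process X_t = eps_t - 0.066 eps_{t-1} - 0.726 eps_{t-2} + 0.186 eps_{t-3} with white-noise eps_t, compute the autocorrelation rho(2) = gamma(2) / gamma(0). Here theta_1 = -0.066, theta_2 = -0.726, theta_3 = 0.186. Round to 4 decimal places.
\rho(2) = -0.4714

For an MA(q) process with theta_0 = 1, the autocovariance is
  gamma(k) = sigma^2 * sum_{i=0..q-k} theta_i * theta_{i+k},
and rho(k) = gamma(k) / gamma(0). Sigma^2 cancels.
  numerator   = (1)*(-0.726) + (-0.066)*(0.186) = -0.738276.
  denominator = (1)^2 + (-0.066)^2 + (-0.726)^2 + (0.186)^2 = 1.566028.
  rho(2) = -0.738276 / 1.566028 = -0.4714.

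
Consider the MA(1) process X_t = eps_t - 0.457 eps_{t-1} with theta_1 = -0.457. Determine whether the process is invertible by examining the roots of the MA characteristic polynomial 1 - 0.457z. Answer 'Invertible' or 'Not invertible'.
\text{Invertible}

The MA(q) characteristic polynomial is P(z) = 1 - 0.457z.
Invertibility requires all roots to lie outside the unit circle, i.e. |z| > 1 for every root.
This is linear in z: 1 + (-0.457) z = 0  =>  z = -1/(-0.457) = 2.188184,  |z| = 2.188184.
Moduli of all roots: 2.1882.
All moduli strictly greater than 1? Yes.
Verdict: Invertible.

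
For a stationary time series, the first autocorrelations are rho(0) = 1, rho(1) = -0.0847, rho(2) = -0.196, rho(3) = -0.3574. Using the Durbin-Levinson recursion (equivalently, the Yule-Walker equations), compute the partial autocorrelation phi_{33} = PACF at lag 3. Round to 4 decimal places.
\phi_{33} = -0.4150

The PACF at lag k is phi_{kk}, the last component of the solution
to the Yule-Walker system G_k phi = r_k where
  (G_k)_{ij} = rho(|i - j|), (r_k)_i = rho(i), i,j = 1..k.
Equivalently, Durbin-Levinson gives phi_{kk} iteratively:
  phi_{11} = rho(1)
  phi_{kk} = [rho(k) - sum_{j=1..k-1} phi_{k-1,j} rho(k-j)]
            / [1 - sum_{j=1..k-1} phi_{k-1,j} rho(j)],
  phi_{k,j} = phi_{k-1,j} - phi_{kk} phi_{k-1,k-j},  j = 1..k-1.
Step k = 1:
  phi_11 = rho(1) = -0.0847.
Step k = 2:
  phi_22 = [rho(2) - phi_11 rho(1)] / [1 - phi_11 rho(1)] = [-0.196 - (-0.0847)(-0.0847)] / [1 - (-0.0847)(-0.0847)]
         = -0.20317409 / 0.99282591 = -0.204642.
  Update: phi_21 = phi_11 - phi_22 phi_11 = -0.0847 - (-0.204642)(-0.0847) = -0.102033.
Step k = 3:
  phi_33 = [rho(3) - phi_21 rho(2) - phi_22 rho(1)] / [1 - phi_21 rho(1) - phi_22 rho(2)]
    numerator   = -0.3574 - (-0.102033)(-0.196) - (-0.204642)(-0.0847) = -0.3947317
    denominator = 1 - (-0.102033)(-0.0847) - (-0.204642)(-0.196) = 0.95124791
  phi_33 = -0.3947317 / 0.95124791 = -0.415.
Therefore phi_{33} = -0.4150.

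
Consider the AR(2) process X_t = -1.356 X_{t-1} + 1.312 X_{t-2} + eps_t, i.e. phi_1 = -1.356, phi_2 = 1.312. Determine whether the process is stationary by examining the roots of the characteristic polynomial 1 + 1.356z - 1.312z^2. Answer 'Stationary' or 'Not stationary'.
\text{Not stationary}

The AR(p) characteristic polynomial is P(z) = 1 + 1.356z - 1.312z^2.
Stationarity requires all roots to lie outside the unit circle, i.e. |z| > 1 for every root.
Set 1 + (1.356) z + (-1.312) z^2 = 0, i.e. a z^2 + b z + c = 0 with a = -1.312, b = 1.356, c = 1.
Discriminant D = b^2 - 4ac = (1.356)^2 - 4*(-1.312)*1 = 1.838736 - (-5.248) = 7.086736.
D >= 0, so the roots are real: z = (-b +/- sqrt(D)) / (2a) = (-1.356 +/- 2.662092) / (-2.624).
  z_1 = (-1.356 + 2.662092) / (-2.624) = -0.4977,   |z_1| = 0.4977.
  z_2 = (-1.356 - 2.662092) / (-2.624) = 1.5313,   |z_2| = 1.5313.
Moduli of all roots: 0.4977, 1.5313.
All moduli strictly greater than 1? No.
Verdict: Not stationary.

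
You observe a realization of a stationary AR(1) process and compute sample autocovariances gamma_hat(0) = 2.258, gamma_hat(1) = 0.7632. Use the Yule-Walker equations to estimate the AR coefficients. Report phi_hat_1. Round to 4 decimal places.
\hat\phi_{1} = 0.3380

The Yule-Walker equations for an AR(p) process read, in matrix form,
  Gamma_p phi = r_p,   with   (Gamma_p)_{ij} = gamma(|i - j|),
                       (r_p)_i = gamma(i),   i,j = 1..p.
Substitute the sample gammas (Toeplitz matrix and right-hand side of size 1):
  Gamma_p = [[2.258]]
  r_p     = [0.7632]
With p = 1 this is the single equation gamma(0) phi_1 = gamma(1):
  phi_hat_1 = gamma(1) / gamma(0) = 0.7632 / 2.258 = 0.3380.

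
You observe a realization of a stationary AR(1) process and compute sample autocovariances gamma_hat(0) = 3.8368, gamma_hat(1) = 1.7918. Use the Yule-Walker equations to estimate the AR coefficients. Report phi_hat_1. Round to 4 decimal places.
\hat\phi_{1} = 0.4670

The Yule-Walker equations for an AR(p) process read, in matrix form,
  Gamma_p phi = r_p,   with   (Gamma_p)_{ij} = gamma(|i - j|),
                       (r_p)_i = gamma(i),   i,j = 1..p.
Substitute the sample gammas (Toeplitz matrix and right-hand side of size 1):
  Gamma_p = [[3.8368]]
  r_p     = [1.7918]
With p = 1 this is the single equation gamma(0) phi_1 = gamma(1):
  phi_hat_1 = gamma(1) / gamma(0) = 1.7918 / 3.8368 = 0.4670.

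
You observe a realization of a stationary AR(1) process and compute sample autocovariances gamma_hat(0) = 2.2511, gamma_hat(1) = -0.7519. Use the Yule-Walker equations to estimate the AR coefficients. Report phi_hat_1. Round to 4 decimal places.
\hat\phi_{1} = -0.3340

The Yule-Walker equations for an AR(p) process read, in matrix form,
  Gamma_p phi = r_p,   with   (Gamma_p)_{ij} = gamma(|i - j|),
                       (r_p)_i = gamma(i),   i,j = 1..p.
Substitute the sample gammas (Toeplitz matrix and right-hand side of size 1):
  Gamma_p = [[2.2511]]
  r_p     = [-0.7519]
With p = 1 this is the single equation gamma(0) phi_1 = gamma(1):
  phi_hat_1 = gamma(1) / gamma(0) = -0.7519 / 2.2511 = -0.3340.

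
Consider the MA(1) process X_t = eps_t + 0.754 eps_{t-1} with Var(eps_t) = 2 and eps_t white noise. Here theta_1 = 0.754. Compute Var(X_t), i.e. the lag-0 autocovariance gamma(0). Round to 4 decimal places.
\gamma(0) = 3.1370

For an MA(q) process X_t = eps_t + sum_i theta_i eps_{t-i} with
Var(eps_t) = sigma^2, the variance is
  gamma(0) = sigma^2 * (1 + sum_i theta_i^2).
  sum_i theta_i^2 = (0.754)^2 = 0.568516.
  gamma(0) = 2 * (1 + 0.568516) = 2 * 1.568516 = 3.137032, which rounds to 3.1370.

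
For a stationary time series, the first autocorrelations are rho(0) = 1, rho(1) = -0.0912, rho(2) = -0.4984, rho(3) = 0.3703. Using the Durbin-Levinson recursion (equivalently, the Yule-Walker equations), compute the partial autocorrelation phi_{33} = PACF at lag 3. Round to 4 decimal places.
\phi_{33} = 0.3480

The PACF at lag k is phi_{kk}, the last component of the solution
to the Yule-Walker system G_k phi = r_k where
  (G_k)_{ij} = rho(|i - j|), (r_k)_i = rho(i), i,j = 1..k.
Equivalently, Durbin-Levinson gives phi_{kk} iteratively:
  phi_{11} = rho(1)
  phi_{kk} = [rho(k) - sum_{j=1..k-1} phi_{k-1,j} rho(k-j)]
            / [1 - sum_{j=1..k-1} phi_{k-1,j} rho(j)],
  phi_{k,j} = phi_{k-1,j} - phi_{kk} phi_{k-1,k-j},  j = 1..k-1.
Step k = 1:
  phi_11 = rho(1) = -0.0912.
Step k = 2:
  phi_22 = [rho(2) - phi_11 rho(1)] / [1 - phi_11 rho(1)] = [-0.4984 - (-0.0912)(-0.0912)] / [1 - (-0.0912)(-0.0912)]
         = -0.50671744 / 0.99168256 = -0.510967.
  Update: phi_21 = phi_11 - phi_22 phi_11 = -0.0912 - (-0.510967)(-0.0912) = -0.1378.
Step k = 3:
  phi_33 = [rho(3) - phi_21 rho(2) - phi_22 rho(1)] / [1 - phi_21 rho(1) - phi_22 rho(2)]
    numerator   = 0.3703 - (-0.1378)(-0.4984) - (-0.510967)(-0.0912) = 0.25502014
    denominator = 1 - (-0.1378)(-0.0912) - (-0.510967)(-0.4984) = 0.73276648
  phi_33 = 0.25502014 / 0.73276648 = 0.348.
Therefore phi_{33} = 0.3480.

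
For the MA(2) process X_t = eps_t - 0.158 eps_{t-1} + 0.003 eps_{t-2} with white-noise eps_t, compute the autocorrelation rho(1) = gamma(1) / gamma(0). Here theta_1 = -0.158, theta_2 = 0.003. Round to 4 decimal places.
\rho(1) = -0.1546

For an MA(q) process with theta_0 = 1, the autocovariance is
  gamma(k) = sigma^2 * sum_{i=0..q-k} theta_i * theta_{i+k},
and rho(k) = gamma(k) / gamma(0). Sigma^2 cancels.
  numerator   = (1)*(-0.158) + (-0.158)*(0.003) = -0.158474.
  denominator = (1)^2 + (-0.158)^2 + (0.003)^2 = 1.024973.
  rho(1) = -0.158474 / 1.024973 = -0.1546.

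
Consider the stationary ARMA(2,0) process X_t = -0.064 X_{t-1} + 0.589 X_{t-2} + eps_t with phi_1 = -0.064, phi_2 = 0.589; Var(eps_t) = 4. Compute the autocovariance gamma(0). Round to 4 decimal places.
\gamma(0) = 6.2770

Multiply the model equation by X_{t-k} and take expectations. With theta_0 = psi_0 = 1 and psi_j the MA(infinity) weights, this gives
  gamma(k) - sum_i phi_i gamma(k-i) = c_k,
  c_k = sigma^2 * sum_{j=k..q} theta_j psi_{j-k}   (c_k = 0 for k > q),
using gamma(-m) = gamma(m).
Pure AR (q = 0): c_0 = sigma^2 = 4, c_k = 0 for k >= 1.
Equations for k = 0, 1, 2 (AR order 2, c_2 = 0):
  (E0) gamma(0) = phi_1 gamma(1) + phi_2 gamma(2) + c_0
  (E1) gamma(1) = phi_1 gamma(0) + phi_2 gamma(1) + c_1
  (E2) gamma(2) = phi_1 gamma(1) + phi_2 gamma(0)
From (E1): gamma(1) = A gamma(0) + B with
  A = phi_1 / (1 - phi_2) = -0.064 / 0.411 = -0.155718,   B = c_1 / (1 - phi_2) = 0 / 0.411 = 0.
Insert (E2) into (E0): gamma(0) (1 - phi_2^2) = phi_1 (1 + phi_2) gamma(1) + c_0.
  phi_1 (1 + phi_2) = (-0.064)(1.589) = -0.101696,   1 - phi_2^2 = 0.653079.
Replace gamma(1) by A gamma(0) + B and collect gamma(0):
  gamma(0) [0.653079 - (-0.101696)(-0.155718)] = c_0 = 4
  gamma(0) * 0.637243 = 4
  gamma(0) = 4 / 0.637243 = 6.277039.
Therefore gamma(0) = 6.2770 (to 4 decimal places).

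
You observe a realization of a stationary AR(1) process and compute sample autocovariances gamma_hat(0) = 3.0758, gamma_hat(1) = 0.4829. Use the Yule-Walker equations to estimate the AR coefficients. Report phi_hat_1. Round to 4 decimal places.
\hat\phi_{1} = 0.1570

The Yule-Walker equations for an AR(p) process read, in matrix form,
  Gamma_p phi = r_p,   with   (Gamma_p)_{ij} = gamma(|i - j|),
                       (r_p)_i = gamma(i),   i,j = 1..p.
Substitute the sample gammas (Toeplitz matrix and right-hand side of size 1):
  Gamma_p = [[3.0758]]
  r_p     = [0.4829]
With p = 1 this is the single equation gamma(0) phi_1 = gamma(1):
  phi_hat_1 = gamma(1) / gamma(0) = 0.4829 / 3.0758 = 0.1570.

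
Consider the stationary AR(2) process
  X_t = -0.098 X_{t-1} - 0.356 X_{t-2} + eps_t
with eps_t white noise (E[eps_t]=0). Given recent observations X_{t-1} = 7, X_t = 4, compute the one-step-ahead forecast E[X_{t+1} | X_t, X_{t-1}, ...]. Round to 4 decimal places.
E[X_{t+1} \mid \mathcal F_t] = -2.8840

For an AR(p) model X_t = c + sum_i phi_i X_{t-i} + eps_t, the
one-step-ahead conditional mean is
  E[X_{t+1} | X_t, ...] = c + sum_i phi_i X_{t+1-i}.
Substitute known values:
  E[X_{t+1} | ...] = (-0.098) * (4) + (-0.356) * (7)
                   = -2.8840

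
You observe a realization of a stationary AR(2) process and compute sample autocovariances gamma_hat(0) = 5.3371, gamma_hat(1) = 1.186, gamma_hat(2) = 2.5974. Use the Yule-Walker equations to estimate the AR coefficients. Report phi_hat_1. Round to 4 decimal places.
\hat\phi_{1} = 0.1200

The Yule-Walker equations for an AR(p) process read, in matrix form,
  Gamma_p phi = r_p,   with   (Gamma_p)_{ij} = gamma(|i - j|),
                       (r_p)_i = gamma(i),   i,j = 1..p.
Substitute the sample gammas (Toeplitz matrix and right-hand side of size 2):
  Gamma_p = [[5.3371, 1.186], [1.186, 5.3371]]
  r_p     = [1.186, 2.5974]
Written out:
  5.3371 phi_1 + 1.186 phi_2 = 1.186
  1.186 phi_1 + 5.3371 phi_2 = 2.5974
Solve by Cramer's rule:
  det = gamma(0)^2 - gamma(1)^2 = (5.3371)^2 - (1.186)^2 = 28.48463641 - 1.406596 = 27.07804041
  phi_hat_1 = [gamma(1) gamma(0) - gamma(1) gamma(2)] / det = [(1.186)(5.3371) - (1.186)(2.5974)] / 27.07804041 = 3.2492842 / 27.07804041 = 0.12
  phi_hat_2 = [gamma(0) gamma(2) - gamma(1)^2] / det = [(5.3371)(2.5974) - (1.186)^2] / 27.07804041 = 12.45598754 / 27.07804041 = 0.46
So phi_hat = [0.1200, 0.4600].
Therefore phi_hat_1 = 0.1200.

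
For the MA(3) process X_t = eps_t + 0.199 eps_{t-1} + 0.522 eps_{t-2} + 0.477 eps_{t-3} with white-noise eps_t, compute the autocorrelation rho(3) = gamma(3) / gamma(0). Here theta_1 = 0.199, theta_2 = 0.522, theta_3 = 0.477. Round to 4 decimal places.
\rho(3) = 0.3098

For an MA(q) process with theta_0 = 1, the autocovariance is
  gamma(k) = sigma^2 * sum_{i=0..q-k} theta_i * theta_{i+k},
and rho(k) = gamma(k) / gamma(0). Sigma^2 cancels.
  numerator   = (1)*(0.477) = 0.477.
  denominator = (1)^2 + (0.199)^2 + (0.522)^2 + (0.477)^2 = 1.539614.
  rho(3) = 0.477 / 1.539614 = 0.3098.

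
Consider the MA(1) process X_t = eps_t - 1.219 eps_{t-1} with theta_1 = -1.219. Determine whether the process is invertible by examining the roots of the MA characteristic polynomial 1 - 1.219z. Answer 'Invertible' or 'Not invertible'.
\text{Not invertible}

The MA(q) characteristic polynomial is P(z) = 1 - 1.219z.
Invertibility requires all roots to lie outside the unit circle, i.e. |z| > 1 for every root.
This is linear in z: 1 + (-1.219) z = 0  =>  z = -1/(-1.219) = 0.820345,  |z| = 0.820345.
Moduli of all roots: 0.8203.
All moduli strictly greater than 1? No.
Verdict: Not invertible.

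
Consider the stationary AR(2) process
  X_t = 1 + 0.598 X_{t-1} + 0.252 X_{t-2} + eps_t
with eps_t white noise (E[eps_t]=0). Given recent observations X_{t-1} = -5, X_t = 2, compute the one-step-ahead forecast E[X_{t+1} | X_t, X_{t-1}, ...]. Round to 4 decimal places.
E[X_{t+1} \mid \mathcal F_t] = 0.9360

For an AR(p) model X_t = c + sum_i phi_i X_{t-i} + eps_t, the
one-step-ahead conditional mean is
  E[X_{t+1} | X_t, ...] = c + sum_i phi_i X_{t+1-i}.
Substitute known values:
  E[X_{t+1} | ...] = 1 + (0.598) * (2) + (0.252) * (-5)
                   = 0.9360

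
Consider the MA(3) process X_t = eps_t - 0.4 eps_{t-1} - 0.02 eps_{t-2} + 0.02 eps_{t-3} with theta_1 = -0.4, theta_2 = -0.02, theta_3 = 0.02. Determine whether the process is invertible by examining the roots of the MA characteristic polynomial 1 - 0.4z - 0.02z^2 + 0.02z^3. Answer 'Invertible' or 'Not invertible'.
\text{Invertible}

The MA(q) characteristic polynomial is P(z) = 1 - 0.4z - 0.02z^2 + 0.02z^3.
Invertibility requires all roots to lie outside the unit circle, i.e. |z| > 1 for every root.
Degree 3: look for a simple real root z0 first, then factor out (1 - z/z0) and solve the remaining quadratic.
Testing z0 = -5: P(-5) = 1 + (-0.4)(-5) + (-0.02)(-5)^2 + (0.02)(-5)^3
  = 1 + (2) + (-0.5) + (-2.5) = 0.  So z_0 = -5 is a root, |z_0| = 5.
Divide out the factor (1 + 0.2 z) = (1 - z/z0) (since 1/z0 = -0.2):
  P(z) = (1 + 0.2 z)(1 + (-0.6) z + (0.1) z^2)
  [check: z-coef -0.6 - (-0.2) = -0.4; z^2-coef 0.1 - (-0.2)(-0.6) = -0.02; z^3-coef -(-0.2)(0.1) = 0.02.]
Remaining roots from the quadratic factor 1 + (-0.6) z + (0.1) z^2:
  Set 1 + (-0.6) z + (0.1) z^2 = 0, i.e. a z^2 + b z + c = 0 with a = 0.1, b = -0.6, c = 1.
  Discriminant D = b^2 - 4ac = (-0.6)^2 - 4*(0.1)*1 = 0.36 - (0.4) = -0.04.
  D < 0, so the roots are the complex-conjugate pair z = (-b +/- i sqrt(-D)) / (2a) = 3 +/- 1i.
  For a conjugate pair |z|^2 = z * conj(z) = (product of roots) = c/a = 1/(0.1) = 10, so |z| = sqrt(10) = 3.1623 for both roots.
Moduli of all roots: 5.0000, 3.1623, 3.1623.
All moduli strictly greater than 1? Yes.
Verdict: Invertible.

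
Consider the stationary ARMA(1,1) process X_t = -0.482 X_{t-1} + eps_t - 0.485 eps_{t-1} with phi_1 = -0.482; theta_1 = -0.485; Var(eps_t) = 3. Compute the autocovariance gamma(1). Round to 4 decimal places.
\gamma(1) = -4.6623

Multiply the model equation by X_{t-k} and take expectations. With theta_0 = psi_0 = 1 and psi_j the MA(infinity) weights, this gives
  gamma(k) - sum_i phi_i gamma(k-i) = c_k,
  c_k = sigma^2 * sum_{j=k..q} theta_j psi_{j-k}   (c_k = 0 for k > q),
using gamma(-m) = gamma(m).
psi-weights needed (psi_j = theta_j + sum_i phi_i psi_{j-i}):
  psi_1 = theta_1 + phi_1 = -0.485 + (-0.482) = -0.967
Right-hand sides:
  c_0 = sigma^2 (1 + theta_1 psi_1) = 3 * (1 + (-0.485)(-0.967)) = 3 * 1.468995 = 4.406985
  c_1 = sigma^2 theta_1 = 3 * (-0.485) = -1.455
  c_2 = 0
Equations for k = 0 and k = 1 (AR order 1):
  gamma(0) = phi_1 gamma(1) + c_0
  gamma(1) = phi_1 gamma(0) + c_1
Substituting the second into the first: gamma(0) (1 - phi_1^2) = c_0 + phi_1 c_1, so
  gamma(0) = (c_0 + phi_1 c_1) / (1 - phi_1^2) = (4.406985 + (-0.482)(-1.455)) / (1 - (-0.482)^2) = 5.108295 / 0.767676 = 6.654233.
  gamma(1) = phi_1 gamma(0) + c_1 = (-0.482)(6.654233) + (-1.455) = -4.66234.
Therefore gamma(1) = -4.6623 (to 4 decimal places).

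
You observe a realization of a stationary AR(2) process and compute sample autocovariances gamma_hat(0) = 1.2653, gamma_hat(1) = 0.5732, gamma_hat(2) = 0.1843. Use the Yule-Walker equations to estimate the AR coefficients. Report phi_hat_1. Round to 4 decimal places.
\hat\phi_{1} = 0.4870

The Yule-Walker equations for an AR(p) process read, in matrix form,
  Gamma_p phi = r_p,   with   (Gamma_p)_{ij} = gamma(|i - j|),
                       (r_p)_i = gamma(i),   i,j = 1..p.
Substitute the sample gammas (Toeplitz matrix and right-hand side of size 2):
  Gamma_p = [[1.2653, 0.5732], [0.5732, 1.2653]]
  r_p     = [0.5732, 0.1843]
Written out:
  1.2653 phi_1 + 0.5732 phi_2 = 0.5732
  0.5732 phi_1 + 1.2653 phi_2 = 0.1843
Solve by Cramer's rule:
  det = gamma(0)^2 - gamma(1)^2 = (1.2653)^2 - (0.5732)^2 = 1.60098409 - 0.32855824 = 1.27242585
  phi_hat_1 = [gamma(1) gamma(0) - gamma(1) gamma(2)] / det = [(0.5732)(1.2653) - (0.5732)(0.1843)] / 1.27242585 = 0.6196292 / 1.27242585 = 0.487
  phi_hat_2 = [gamma(0) gamma(2) - gamma(1)^2] / det = [(1.2653)(0.1843) - (0.5732)^2] / 1.27242585 = -0.09536345 / 1.27242585 = -0.0749
So phi_hat = [0.4870, -0.0749].
Therefore phi_hat_1 = 0.4870.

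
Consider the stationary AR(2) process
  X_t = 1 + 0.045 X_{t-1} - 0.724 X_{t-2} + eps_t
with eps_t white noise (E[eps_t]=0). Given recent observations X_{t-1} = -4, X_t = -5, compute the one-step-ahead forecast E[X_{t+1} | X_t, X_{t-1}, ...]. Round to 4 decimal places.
E[X_{t+1} \mid \mathcal F_t] = 3.6710

For an AR(p) model X_t = c + sum_i phi_i X_{t-i} + eps_t, the
one-step-ahead conditional mean is
  E[X_{t+1} | X_t, ...] = c + sum_i phi_i X_{t+1-i}.
Substitute known values:
  E[X_{t+1} | ...] = 1 + (0.045) * (-5) + (-0.724) * (-4)
                   = 3.6710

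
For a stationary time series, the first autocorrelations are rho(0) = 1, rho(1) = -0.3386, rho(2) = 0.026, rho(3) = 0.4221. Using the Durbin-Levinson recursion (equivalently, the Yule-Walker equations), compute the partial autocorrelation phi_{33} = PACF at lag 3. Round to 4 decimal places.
\phi_{33} = 0.4540

The PACF at lag k is phi_{kk}, the last component of the solution
to the Yule-Walker system G_k phi = r_k where
  (G_k)_{ij} = rho(|i - j|), (r_k)_i = rho(i), i,j = 1..k.
Equivalently, Durbin-Levinson gives phi_{kk} iteratively:
  phi_{11} = rho(1)
  phi_{kk} = [rho(k) - sum_{j=1..k-1} phi_{k-1,j} rho(k-j)]
            / [1 - sum_{j=1..k-1} phi_{k-1,j} rho(j)],
  phi_{k,j} = phi_{k-1,j} - phi_{kk} phi_{k-1,k-j},  j = 1..k-1.
Step k = 1:
  phi_11 = rho(1) = -0.3386.
Step k = 2:
  phi_22 = [rho(2) - phi_11 rho(1)] / [1 - phi_11 rho(1)] = [0.026 - (-0.3386)(-0.3386)] / [1 - (-0.3386)(-0.3386)]
         = -0.08864996 / 0.88535004 = -0.10013.
  Update: phi_21 = phi_11 - phi_22 phi_11 = -0.3386 - (-0.10013)(-0.3386) = -0.372504.
Step k = 3:
  phi_33 = [rho(3) - phi_21 rho(2) - phi_22 rho(1)] / [1 - phi_21 rho(1) - phi_22 rho(2)]
    numerator   = 0.4221 - (-0.372504)(0.026) - (-0.10013)(-0.3386) = 0.39788114
    denominator = 1 - (-0.372504)(-0.3386) - (-0.10013)(0.026) = 0.87647353
  phi_33 = 0.39788114 / 0.87647353 = 0.454.
Therefore phi_{33} = 0.4540.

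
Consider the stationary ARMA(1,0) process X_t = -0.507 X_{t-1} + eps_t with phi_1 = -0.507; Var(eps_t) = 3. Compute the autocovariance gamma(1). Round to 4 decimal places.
\gamma(1) = -2.0472

Multiply the model equation by X_{t-k} and take expectations. With theta_0 = psi_0 = 1 and psi_j the MA(infinity) weights, this gives
  gamma(k) - sum_i phi_i gamma(k-i) = c_k,
  c_k = sigma^2 * sum_{j=k..q} theta_j psi_{j-k}   (c_k = 0 for k > q),
using gamma(-m) = gamma(m).
Pure AR (q = 0): c_0 = sigma^2 = 3, c_k = 0 for k >= 1.
Equations for k = 0 and k = 1 (AR order 1):
  gamma(0) = phi_1 gamma(1) + c_0
  gamma(1) = phi_1 gamma(0) + c_1
Substituting the second into the first: gamma(0) (1 - phi_1^2) = c_0 + phi_1 c_1, so
  gamma(0) = c_0 / (1 - phi_1^2) = 3 / (1 - (-0.507)^2) = 3 / 0.742951 = 4.037951.
  gamma(1) = phi_1 gamma(0) = (-0.507)(4.037951) = -2.047241.
Therefore gamma(1) = -2.0472 (to 4 decimal places).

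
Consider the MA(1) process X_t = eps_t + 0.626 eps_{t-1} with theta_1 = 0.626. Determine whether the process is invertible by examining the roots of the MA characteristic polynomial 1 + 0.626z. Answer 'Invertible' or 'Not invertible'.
\text{Invertible}

The MA(q) characteristic polynomial is P(z) = 1 + 0.626z.
Invertibility requires all roots to lie outside the unit circle, i.e. |z| > 1 for every root.
This is linear in z: 1 + (0.626) z = 0  =>  z = -1/(0.626) = -1.597444,  |z| = 1.597444.
Moduli of all roots: 1.5974.
All moduli strictly greater than 1? Yes.
Verdict: Invertible.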